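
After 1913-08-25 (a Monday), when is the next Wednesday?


Current: Monday
Target: Wednesday
Days ahead: 2

Next Wednesday: 1913-08-27


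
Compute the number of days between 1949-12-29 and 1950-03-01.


From 1949-12-29 to 1950-03-01
1949-12-29: days before December = 31 + 28 + 31 + 30 + 31 + 30 + 31 + 31 + 30 + 31 + 30 = 334 (1949 is not a leap year); day of year = 334 + 29 = 363
1950-03-01: days before March = 31 + 28 = 59 (1950 is not a leap year); day of year = 59 + 1 = 60
Rest of 1949: 365 - 363 = 2
Total = 2 + 60 = 62

62 days


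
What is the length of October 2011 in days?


October 2011

31 days


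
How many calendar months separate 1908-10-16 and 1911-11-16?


From October 1908 to November 1911
3 years * 12 = 36 months, plus 1 month = 37

37 months


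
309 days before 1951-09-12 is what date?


Start: 1951-09-12, subtract 309 days
Back 12 days from September 12 reaches August 31, 1951 -> 297 left
August 1951 has 31 days -> back to July 31, 1951 -> 266 left
July 1951 has 31 days -> back to June 30, 1951 -> 235 left
June 1951 has 30 days -> back to May 31, 1951 -> 205 left
May 1951 has 31 days -> back to April 30, 1951 -> 174 left
April 1951 has 30 days -> back to March 31, 1951 -> 144 left
March 1951 has 31 days -> back to February 28, 1951 -> 113 left
February 1951 has 28 days -> back to January 31, 1951 -> 85 left
January 1951 has 31 days -> back to December 31, 1950 -> 54 left
December 1950 has 31 days -> back to November 30, 1950 -> 23 left
November 1950: 30 - 23 = 7 -> lands on November 7

Result: 1950-11-07


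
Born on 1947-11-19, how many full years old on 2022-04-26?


Birth: 1947-11-19
Reference: 2022-04-26
Year difference: 2022 - 1947 = 75
Birthday not yet reached in 2022, subtract 1

74 years old


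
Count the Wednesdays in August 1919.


August 1919 has 31 days
Anchor: Jan 1, 1919. With p = 1919 - 1 = 1918: (p + p//4 - p//100 + p//400) mod 7 = (1918 + 479 - 19 + 4) mod 7 = 2382 mod 7 = 2 -> Wednesday (Mon=0 ... Sun=6)
Days before August (Jan-Jul): 212; August 1 index = (2 + 212) mod 7 = 4 -> Friday
First Wednesday is August 6
Wednesdays: 6, 13, 20, 27

4 Wednesdays


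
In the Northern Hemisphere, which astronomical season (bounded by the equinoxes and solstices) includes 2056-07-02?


Date: July 2
Astronomical Summer (approx.; exact equinox/solstice day varies by year): June 21 to September 21
July 2 falls within the Summer window

Summer


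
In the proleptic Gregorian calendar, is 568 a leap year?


Gregorian leap year rule: divisible by 4, but not by 100, unless also by 400.
568 is divisible by 4 but not 100 -> leap year

Yes


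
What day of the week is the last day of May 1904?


May 1904 has 31 days
Anchor: Jan 1, 1904. With p = 1904 - 1 = 1903: (p + p//4 - p//100 + p//400) mod 7 = (1903 + 475 - 19 + 4) mod 7 = 2363 mod 7 = 4 -> Friday (Mon=0 ... Sun=6)
Days before May (Jan-Apr): 121; May 1 index = (4 + 121) mod 7 = 6 -> Sunday
Last day offset: 31 - 1 = 30 days
Weekday index = (6 + 30) mod 7 = 1

Tuesday, May 31


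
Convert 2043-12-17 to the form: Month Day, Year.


ISO 2043-12-17 parses as year=2043, month=12, day=17
Month 12 -> December

December 17, 2043


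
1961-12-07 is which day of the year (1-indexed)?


Date: December 7, 1961
Days in months 1 through 11: 334
Plus 7 days in December

Day of year: 341


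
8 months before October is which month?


October is month 10
10 - 8 = 2

February


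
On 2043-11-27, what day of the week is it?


Date: November 27, 2043
Anchor: Jan 1, 2043. With p = 2043 - 1 = 2042: (p + p//4 - p//100 + p//400) mod 7 = (2042 + 510 - 20 + 5) mod 7 = 2537 mod 7 = 3 -> Thursday (Mon=0 ... Sun=6)
Days before November (Jan-Oct): 304; offset = 304 + 27 - 1 = 330
Weekday index = (3 + 330) mod 7 = 4

Day of the week: Friday


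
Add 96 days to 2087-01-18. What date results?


Start: 2087-01-18, add 96 days
January 2087 has 31 days: 31 - 18 = 13 days to January 31 -> 83 left
February 2087 has 28 days -> 55 left
March 2087 has 31 days -> 24 left
April 2087: 24 <= 30 -> lands on April 24

Result: 2087-04-24


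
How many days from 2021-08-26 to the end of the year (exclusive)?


Day of year: 238 of 365
Remaining = 365 - 238

127 days


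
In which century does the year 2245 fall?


Century = (year - 1) // 100 + 1
= (2245 - 1) // 100 + 1
= 2244 // 100 + 1
= 22 + 1

23rd century


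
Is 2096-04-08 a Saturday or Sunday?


Anchor: Jan 1, 2096. With p = 2096 - 1 = 2095: (p + p//4 - p//100 + p//400) mod 7 = (2095 + 523 - 20 + 5) mod 7 = 2603 mod 7 = 6 -> Sunday (Mon=0 ... Sun=6)
Day of year: 99; offset = 98
Weekday index = (6 + 98) mod 7 = 6 -> Sunday
Weekend days: Saturday, Sunday

Yes


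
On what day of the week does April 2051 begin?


Target: April 1, 2051
Anchor: Jan 1, 2051. With p = 2051 - 1 = 2050: (p + p//4 - p//100 + p//400) mod 7 = (2050 + 512 - 20 + 5) mod 7 = 2547 mod 7 = 6 -> Sunday (Mon=0 ... Sun=6)
Days before April (Jan-Mar): 90 days
Weekday index = (6 + 90) mod 7 = 5

Saturday


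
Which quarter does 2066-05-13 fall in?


Month: May (month 5)
Q1: Jan-Mar, Q2: Apr-Jun, Q3: Jul-Sep, Q4: Oct-Dec

Q2


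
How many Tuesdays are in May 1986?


May 1986 has 31 days
Anchor: Jan 1, 1986. With p = 1986 - 1 = 1985: (p + p//4 - p//100 + p//400) mod 7 = (1985 + 496 - 19 + 4) mod 7 = 2466 mod 7 = 2 -> Wednesday (Mon=0 ... Sun=6)
Days before May (Jan-Apr): 120; May 1 index = (2 + 120) mod 7 = 3 -> Thursday
First Tuesday is May 6
Tuesdays: 6, 13, 20, 27

4 Tuesdays


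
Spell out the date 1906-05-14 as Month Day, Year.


ISO 1906-05-14 parses as year=1906, month=05, day=14
Month 5 -> May

May 14, 1906


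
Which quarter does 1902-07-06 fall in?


Month: July (month 7)
Q1: Jan-Mar, Q2: Apr-Jun, Q3: Jul-Sep, Q4: Oct-Dec

Q3


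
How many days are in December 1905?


December 1905

31 days


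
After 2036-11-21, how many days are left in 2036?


Day of year: 326 of 366
Remaining = 366 - 326

40 days


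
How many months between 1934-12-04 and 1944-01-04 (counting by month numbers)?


From December 1934 to January 1944
10 years * 12 = 120 months, minus 11 months = 109

109 months


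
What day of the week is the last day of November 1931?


November 1931 has 30 days
Anchor: Jan 1, 1931. With p = 1931 - 1 = 1930: (p + p//4 - p//100 + p//400) mod 7 = (1930 + 482 - 19 + 4) mod 7 = 2397 mod 7 = 3 -> Thursday (Mon=0 ... Sun=6)
Days before November (Jan-Oct): 304; November 1 index = (3 + 304) mod 7 = 6 -> Sunday
Last day offset: 30 - 1 = 29 days
Weekday index = (6 + 29) mod 7 = 0

Monday, November 30


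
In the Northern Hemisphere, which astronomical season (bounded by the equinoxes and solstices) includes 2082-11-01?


Date: November 1
Astronomical Autumn (approx.; exact equinox/solstice day varies by year): September 22 to December 20
November 1 falls within the Autumn window

Autumn


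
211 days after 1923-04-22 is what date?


Start: 1923-04-22, add 211 days
April 1923 has 30 days: 30 - 22 = 8 days to April 30 -> 203 left
May 1923 has 31 days -> 172 left
June 1923 has 30 days -> 142 left
July 1923 has 31 days -> 111 left
August 1923 has 31 days -> 80 left
September 1923 has 30 days -> 50 left
October 1923 has 31 days -> 19 left
November 1923: 19 <= 30 -> lands on November 19

Result: 1923-11-19


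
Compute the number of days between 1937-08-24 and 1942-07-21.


From 1937-08-24 to 1942-07-21
1937-08-24: days before August = 31 + 28 + 31 + 30 + 31 + 30 + 31 = 212 (1937 is not a leap year); day of year = 212 + 24 = 236
1942-07-21: days before July = 31 + 28 + 31 + 30 + 31 + 30 = 181 (1942 is not a leap year); day of year = 181 + 21 = 202
Rest of 1937: 365 - 236 = 129
Full years 1938 (365), 1939 (365), 1940 (366), 1941 (365): 1461
Total = 129 + 1461 + 202 = 1792

1792 days


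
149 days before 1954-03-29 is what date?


Start: 1954-03-29, subtract 149 days
Back 29 days from March 29 reaches February 28, 1954 -> 120 left
February 1954 has 28 days -> back to January 31, 1954 -> 92 left
January 1954 has 31 days -> back to December 31, 1953 -> 61 left
December 1953 has 31 days -> back to November 30, 1953 -> 30 left
November 1953 has 30 days -> back to October 31, 1953 -> 0 left
October 1953: 31 - 0 = 31 -> lands on October 31

Result: 1953-10-31


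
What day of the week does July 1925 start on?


Target: July 1, 1925
Anchor: Jan 1, 1925. With p = 1925 - 1 = 1924: (p + p//4 - p//100 + p//400) mod 7 = (1924 + 481 - 19 + 4) mod 7 = 2390 mod 7 = 3 -> Thursday (Mon=0 ... Sun=6)
Days before July (Jan-Jun): 181 days
Weekday index = (3 + 181) mod 7 = 2

Wednesday


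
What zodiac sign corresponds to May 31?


Date: May 31
Conventional tropical zodiac dates: Gemini from May 21 onward; Cancer starts June 21
May 31 falls within the Gemini range

Gemini


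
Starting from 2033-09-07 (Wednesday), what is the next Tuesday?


Current: Wednesday
Target: Tuesday
Days ahead: 6

Next Tuesday: 2033-09-13


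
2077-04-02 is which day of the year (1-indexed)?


Date: April 2, 2077
Days in months 1 through 3: 90
Plus 2 days in April

Day of year: 92


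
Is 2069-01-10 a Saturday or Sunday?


Anchor: Jan 1, 2069. With p = 2069 - 1 = 2068: (p + p//4 - p//100 + p//400) mod 7 = (2068 + 517 - 20 + 5) mod 7 = 2570 mod 7 = 1 -> Tuesday (Mon=0 ... Sun=6)
Day of year: 10; offset = 9
Weekday index = (1 + 9) mod 7 = 3 -> Thursday
Weekend days: Saturday, Sunday

No


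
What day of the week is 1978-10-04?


Date: October 4, 1978
Anchor: Jan 1, 1978. With p = 1978 - 1 = 1977: (p + p//4 - p//100 + p//400) mod 7 = (1977 + 494 - 19 + 4) mod 7 = 2456 mod 7 = 6 -> Sunday (Mon=0 ... Sun=6)
Days before October (Jan-Sep): 273; offset = 273 + 4 - 1 = 276
Weekday index = (6 + 276) mod 7 = 2

Day of the week: Wednesday


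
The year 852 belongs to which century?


Century = (year - 1) // 100 + 1
= (852 - 1) // 100 + 1
= 851 // 100 + 1
= 8 + 1

9th century


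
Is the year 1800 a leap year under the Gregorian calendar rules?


Gregorian leap year rule: divisible by 4, but not by 100, unless also by 400.
1800 is divisible by 100 but not 400 -> not a leap year

No


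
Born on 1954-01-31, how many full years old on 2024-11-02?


Birth: 1954-01-31
Reference: 2024-11-02
Year difference: 2024 - 1954 = 70

70 years old


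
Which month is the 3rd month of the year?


Month 3 of 12

March


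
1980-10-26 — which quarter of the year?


Month: October (month 10)
Q1: Jan-Mar, Q2: Apr-Jun, Q3: Jul-Sep, Q4: Oct-Dec

Q4


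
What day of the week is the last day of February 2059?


February 2059 has 28 days
Anchor: Jan 1, 2059. With p = 2059 - 1 = 2058: (p + p//4 - p//100 + p//400) mod 7 = (2058 + 514 - 20 + 5) mod 7 = 2557 mod 7 = 2 -> Wednesday (Mon=0 ... Sun=6)
Days before February (Jan): 31; February 1 index = (2 + 31) mod 7 = 5 -> Saturday
Last day offset: 28 - 1 = 27 days
Weekday index = (5 + 27) mod 7 = 4

Friday, February 28


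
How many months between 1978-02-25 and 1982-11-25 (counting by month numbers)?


From February 1978 to November 1982
4 years * 12 = 48 months, plus 9 months = 57

57 months


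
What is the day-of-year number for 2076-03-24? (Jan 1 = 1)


Date: March 24, 2076
Days in months 1 through 2: 60
Plus 24 days in March

Day of year: 84


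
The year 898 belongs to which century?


Century = (year - 1) // 100 + 1
= (898 - 1) // 100 + 1
= 897 // 100 + 1
= 8 + 1

9th century


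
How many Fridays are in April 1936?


April 1936 has 30 days
Anchor: Jan 1, 1936. With p = 1936 - 1 = 1935: (p + p//4 - p//100 + p//400) mod 7 = (1935 + 483 - 19 + 4) mod 7 = 2403 mod 7 = 2 -> Wednesday (Mon=0 ... Sun=6)
Days before April (Jan-Mar): 91; April 1 index = (2 + 91) mod 7 = 2 -> Wednesday
First Friday is April 3
Fridays: 3, 10, 17, 24

4 Fridays


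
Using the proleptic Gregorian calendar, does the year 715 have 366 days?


Gregorian leap year rule: divisible by 4, but not by 100, unless also by 400.
715 is not divisible by 4 -> not a leap year

No


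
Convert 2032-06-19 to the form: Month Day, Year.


ISO 2032-06-19 parses as year=2032, month=06, day=19
Month 6 -> June

June 19, 2032


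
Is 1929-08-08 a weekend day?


Anchor: Jan 1, 1929. With p = 1929 - 1 = 1928: (p + p//4 - p//100 + p//400) mod 7 = (1928 + 482 - 19 + 4) mod 7 = 2395 mod 7 = 1 -> Tuesday (Mon=0 ... Sun=6)
Day of year: 220; offset = 219
Weekday index = (1 + 219) mod 7 = 3 -> Thursday
Weekend days: Saturday, Sunday

No


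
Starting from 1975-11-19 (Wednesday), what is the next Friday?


Current: Wednesday
Target: Friday
Days ahead: 2

Next Friday: 1975-11-21


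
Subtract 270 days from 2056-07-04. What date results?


Start: 2056-07-04, subtract 270 days
Back 4 days from July 4 reaches June 30, 2056 -> 266 left
June 2056 has 30 days -> back to May 31, 2056 -> 236 left
May 2056 has 31 days -> back to April 30, 2056 -> 205 left
April 2056 has 30 days -> back to March 31, 2056 -> 175 left
March 2056 has 31 days -> back to February 29, 2056 -> 144 left
February 2056 has 29 days -> back to January 31, 2056 -> 115 left
January 2056 has 31 days -> back to December 31, 2055 -> 84 left
December 2055 has 31 days -> back to November 30, 2055 -> 53 left
November 2055 has 30 days -> back to October 31, 2055 -> 23 left
October 2055: 31 - 23 = 8 -> lands on October 8

Result: 2055-10-08


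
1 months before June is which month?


June is month 6
6 - 1 = 5

May


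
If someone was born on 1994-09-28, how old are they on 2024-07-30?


Birth: 1994-09-28
Reference: 2024-07-30
Year difference: 2024 - 1994 = 30
Birthday not yet reached in 2024, subtract 1

29 years old


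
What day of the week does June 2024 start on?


Target: June 1, 2024
Anchor: Jan 1, 2024. With p = 2024 - 1 = 2023: (p + p//4 - p//100 + p//400) mod 7 = (2023 + 505 - 20 + 5) mod 7 = 2513 mod 7 = 0 -> Monday (Mon=0 ... Sun=6)
Days before June (Jan-May): 152 days
Weekday index = (0 + 152) mod 7 = 5

Saturday


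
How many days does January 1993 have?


January 1993

31 days


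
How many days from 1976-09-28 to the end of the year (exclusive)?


Day of year: 272 of 366
Remaining = 366 - 272

94 days


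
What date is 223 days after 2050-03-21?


Start: 2050-03-21, add 223 days
March 2050 has 31 days: 31 - 21 = 10 days to March 31 -> 213 left
April 2050 has 30 days -> 183 left
May 2050 has 31 days -> 152 left
June 2050 has 30 days -> 122 left
July 2050 has 31 days -> 91 left
August 2050 has 31 days -> 60 left
September 2050 has 30 days -> 30 left
October 2050: 30 <= 31 -> lands on October 30

Result: 2050-10-30


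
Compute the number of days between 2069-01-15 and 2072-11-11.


From 2069-01-15 to 2072-11-11
2069-01-15: day of year = 15
2072-11-11: days before November = 31 + 29 + 31 + 30 + 31 + 30 + 31 + 31 + 30 + 31 = 305 (2072 is a leap year); day of year = 305 + 11 = 316
Rest of 2069: 365 - 15 = 350
Full years 2070 (365), 2071 (365): 730
Total = 350 + 730 + 316 = 1396

1396 days


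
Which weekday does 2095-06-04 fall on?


Date: June 4, 2095
Anchor: Jan 1, 2095. With p = 2095 - 1 = 2094: (p + p//4 - p//100 + p//400) mod 7 = (2094 + 523 - 20 + 5) mod 7 = 2602 mod 7 = 5 -> Saturday (Mon=0 ... Sun=6)
Days before June (Jan-May): 151; offset = 151 + 4 - 1 = 154
Weekday index = (5 + 154) mod 7 = 5

Day of the week: Saturday


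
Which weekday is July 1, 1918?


Target: July 1, 1918
Anchor: Jan 1, 1918. With p = 1918 - 1 = 1917: (p + p//4 - p//100 + p//400) mod 7 = (1917 + 479 - 19 + 4) mod 7 = 2381 mod 7 = 1 -> Tuesday (Mon=0 ... Sun=6)
Days before July (Jan-Jun): 181 days
Weekday index = (1 + 181) mod 7 = 0

Monday


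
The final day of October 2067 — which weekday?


October 2067 has 31 days
Anchor: Jan 1, 2067. With p = 2067 - 1 = 2066: (p + p//4 - p//100 + p//400) mod 7 = (2066 + 516 - 20 + 5) mod 7 = 2567 mod 7 = 5 -> Saturday (Mon=0 ... Sun=6)
Days before October (Jan-Sep): 273; October 1 index = (5 + 273) mod 7 = 5 -> Saturday
Last day offset: 31 - 1 = 30 days
Weekday index = (5 + 30) mod 7 = 0

Monday, October 31


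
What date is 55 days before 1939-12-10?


Start: 1939-12-10, subtract 55 days
Back 10 days from December 10 reaches November 30, 1939 -> 45 left
November 1939 has 30 days -> back to October 31, 1939 -> 15 left
October 1939: 31 - 15 = 16 -> lands on October 16

Result: 1939-10-16


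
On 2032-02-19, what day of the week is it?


Date: February 19, 2032
Anchor: Jan 1, 2032. With p = 2032 - 1 = 2031: (p + p//4 - p//100 + p//400) mod 7 = (2031 + 507 - 20 + 5) mod 7 = 2523 mod 7 = 3 -> Thursday (Mon=0 ... Sun=6)
Days before February (Jan): 31; offset = 31 + 19 - 1 = 49
Weekday index = (3 + 49) mod 7 = 3

Day of the week: Thursday


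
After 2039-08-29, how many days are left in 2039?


Day of year: 241 of 365
Remaining = 365 - 241

124 days


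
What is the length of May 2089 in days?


May 2089

31 days


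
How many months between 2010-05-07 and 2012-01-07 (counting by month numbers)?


From May 2010 to January 2012
2 years * 12 = 24 months, minus 4 months = 20

20 months


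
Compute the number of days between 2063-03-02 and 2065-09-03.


From 2063-03-02 to 2065-09-03
2063-03-02: days before March = 31 + 28 = 59 (2063 is not a leap year); day of year = 59 + 2 = 61
2065-09-03: days before September = 31 + 28 + 31 + 30 + 31 + 30 + 31 + 31 = 243 (2065 is not a leap year); day of year = 243 + 3 = 246
Rest of 2063: 365 - 61 = 304
Full years 2064 (366): 366
Total = 304 + 366 + 246 = 916

916 days


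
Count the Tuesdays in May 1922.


May 1922 has 31 days
Anchor: Jan 1, 1922. With p = 1922 - 1 = 1921: (p + p//4 - p//100 + p//400) mod 7 = (1921 + 480 - 19 + 4) mod 7 = 2386 mod 7 = 6 -> Sunday (Mon=0 ... Sun=6)
Days before May (Jan-Apr): 120; May 1 index = (6 + 120) mod 7 = 0 -> Monday
First Tuesday is May 2
Tuesdays: 2, 9, 16, 23, 30

5 Tuesdays


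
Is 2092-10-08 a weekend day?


Anchor: Jan 1, 2092. With p = 2092 - 1 = 2091: (p + p//4 - p//100 + p//400) mod 7 = (2091 + 522 - 20 + 5) mod 7 = 2598 mod 7 = 1 -> Tuesday (Mon=0 ... Sun=6)
Day of year: 282; offset = 281
Weekday index = (1 + 281) mod 7 = 2 -> Wednesday
Weekend days: Saturday, Sunday

No


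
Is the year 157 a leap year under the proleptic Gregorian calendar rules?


Gregorian leap year rule: divisible by 4, but not by 100, unless also by 400.
157 is not divisible by 4 -> not a leap year

No


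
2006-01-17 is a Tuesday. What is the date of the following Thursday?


Current: Tuesday
Target: Thursday
Days ahead: 2

Next Thursday: 2006-01-19


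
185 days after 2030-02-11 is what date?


Start: 2030-02-11, add 185 days
February 2030 has 28 days: 28 - 11 = 17 days to February 28 -> 168 left
March 2030 has 31 days -> 137 left
April 2030 has 30 days -> 107 left
May 2030 has 31 days -> 76 left
June 2030 has 30 days -> 46 left
July 2030 has 31 days -> 15 left
August 2030: 15 <= 31 -> lands on August 15

Result: 2030-08-15


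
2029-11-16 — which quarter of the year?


Month: November (month 11)
Q1: Jan-Mar, Q2: Apr-Jun, Q3: Jul-Sep, Q4: Oct-Dec

Q4


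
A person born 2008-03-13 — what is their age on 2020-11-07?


Birth: 2008-03-13
Reference: 2020-11-07
Year difference: 2020 - 2008 = 12

12 years old


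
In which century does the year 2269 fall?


Century = (year - 1) // 100 + 1
= (2269 - 1) // 100 + 1
= 2268 // 100 + 1
= 22 + 1

23rd century


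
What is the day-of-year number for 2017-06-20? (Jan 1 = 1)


Date: June 20, 2017
Days in months 1 through 5: 151
Plus 20 days in June

Day of year: 171


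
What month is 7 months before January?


January is month 1
1 - 7 = -6; wrap: -6 + 12 = 6

June


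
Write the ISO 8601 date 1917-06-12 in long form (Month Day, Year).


ISO 1917-06-12 parses as year=1917, month=06, day=12
Month 6 -> June

June 12, 1917


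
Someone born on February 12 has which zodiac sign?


Date: February 12
Conventional tropical zodiac dates: Aquarius from January 20 onward; Pisces starts February 19
February 12 falls within the Aquarius range

Aquarius


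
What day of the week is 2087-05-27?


Date: May 27, 2087
Anchor: Jan 1, 2087. With p = 2087 - 1 = 2086: (p + p//4 - p//100 + p//400) mod 7 = (2086 + 521 - 20 + 5) mod 7 = 2592 mod 7 = 2 -> Wednesday (Mon=0 ... Sun=6)
Days before May (Jan-Apr): 120; offset = 120 + 27 - 1 = 146
Weekday index = (2 + 146) mod 7 = 1

Day of the week: Tuesday


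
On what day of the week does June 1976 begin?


Target: June 1, 1976
Anchor: Jan 1, 1976. With p = 1976 - 1 = 1975: (p + p//4 - p//100 + p//400) mod 7 = (1975 + 493 - 19 + 4) mod 7 = 2453 mod 7 = 3 -> Thursday (Mon=0 ... Sun=6)
Days before June (Jan-May): 152 days
Weekday index = (3 + 152) mod 7 = 1

Tuesday


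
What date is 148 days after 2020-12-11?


Start: 2020-12-11, add 148 days
December 2020 has 31 days: 31 - 11 = 20 days to December 31 -> 128 left
January 2021 has 31 days -> 97 left
February 2021 has 28 days -> 69 left
March 2021 has 31 days -> 38 left
April 2021 has 30 days -> 8 left
May 2021: 8 <= 31 -> lands on May 8

Result: 2021-05-08


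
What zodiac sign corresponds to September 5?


Date: September 5
Conventional tropical zodiac dates: Virgo from August 23 onward; Libra starts September 23
September 5 falls within the Virgo range

Virgo


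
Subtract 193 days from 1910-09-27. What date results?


Start: 1910-09-27, subtract 193 days
Back 27 days from September 27 reaches August 31, 1910 -> 166 left
August 1910 has 31 days -> back to July 31, 1910 -> 135 left
July 1910 has 31 days -> back to June 30, 1910 -> 104 left
June 1910 has 30 days -> back to May 31, 1910 -> 74 left
May 1910 has 31 days -> back to April 30, 1910 -> 43 left
April 1910 has 30 days -> back to March 31, 1910 -> 13 left
March 1910: 31 - 13 = 18 -> lands on March 18

Result: 1910-03-18


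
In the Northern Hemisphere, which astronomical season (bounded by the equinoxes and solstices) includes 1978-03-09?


Date: March 9
Astronomical Winter (approx.; exact equinox/solstice day varies by year): December 21 to March 19
March 9 falls within the Winter window

Winter


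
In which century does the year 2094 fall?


Century = (year - 1) // 100 + 1
= (2094 - 1) // 100 + 1
= 2093 // 100 + 1
= 20 + 1

21st century


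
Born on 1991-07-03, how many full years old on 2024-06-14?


Birth: 1991-07-03
Reference: 2024-06-14
Year difference: 2024 - 1991 = 33
Birthday not yet reached in 2024, subtract 1

32 years old


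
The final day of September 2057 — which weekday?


September 2057 has 30 days
Anchor: Jan 1, 2057. With p = 2057 - 1 = 2056: (p + p//4 - p//100 + p//400) mod 7 = (2056 + 514 - 20 + 5) mod 7 = 2555 mod 7 = 0 -> Monday (Mon=0 ... Sun=6)
Days before September (Jan-Aug): 243; September 1 index = (0 + 243) mod 7 = 5 -> Saturday
Last day offset: 30 - 1 = 29 days
Weekday index = (5 + 29) mod 7 = 6

Sunday, September 30


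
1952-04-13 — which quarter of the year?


Month: April (month 4)
Q1: Jan-Mar, Q2: Apr-Jun, Q3: Jul-Sep, Q4: Oct-Dec

Q2


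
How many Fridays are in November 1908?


November 1908 has 30 days
Anchor: Jan 1, 1908. With p = 1908 - 1 = 1907: (p + p//4 - p//100 + p//400) mod 7 = (1907 + 476 - 19 + 4) mod 7 = 2368 mod 7 = 2 -> Wednesday (Mon=0 ... Sun=6)
Days before November (Jan-Oct): 305; November 1 index = (2 + 305) mod 7 = 6 -> Sunday
First Friday is November 6
Fridays: 6, 13, 20, 27

4 Fridays


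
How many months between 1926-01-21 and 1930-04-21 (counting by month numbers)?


From January 1926 to April 1930
4 years * 12 = 48 months, plus 3 months = 51

51 months


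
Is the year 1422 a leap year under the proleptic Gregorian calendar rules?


Gregorian leap year rule: divisible by 4, but not by 100, unless also by 400.
1422 is not divisible by 4 -> not a leap year

No


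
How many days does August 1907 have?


August 1907

31 days


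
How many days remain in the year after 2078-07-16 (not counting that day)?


Day of year: 197 of 365
Remaining = 365 - 197

168 days


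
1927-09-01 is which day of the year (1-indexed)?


Date: September 1, 1927
Days in months 1 through 8: 243
Plus 1 days in September

Day of year: 244


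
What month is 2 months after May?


May is month 5
5 + 2 = 7

July


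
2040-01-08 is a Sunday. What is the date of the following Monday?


Current: Sunday
Target: Monday
Days ahead: 1

Next Monday: 2040-01-09


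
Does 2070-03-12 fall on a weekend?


Anchor: Jan 1, 2070. With p = 2070 - 1 = 2069: (p + p//4 - p//100 + p//400) mod 7 = (2069 + 517 - 20 + 5) mod 7 = 2571 mod 7 = 2 -> Wednesday (Mon=0 ... Sun=6)
Day of year: 71; offset = 70
Weekday index = (2 + 70) mod 7 = 2 -> Wednesday
Weekend days: Saturday, Sunday

No


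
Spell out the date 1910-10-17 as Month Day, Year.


ISO 1910-10-17 parses as year=1910, month=10, day=17
Month 10 -> October

October 17, 1910


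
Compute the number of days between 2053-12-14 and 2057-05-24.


From 2053-12-14 to 2057-05-24
2053-12-14: days before December = 31 + 28 + 31 + 30 + 31 + 30 + 31 + 31 + 30 + 31 + 30 = 334 (2053 is not a leap year); day of year = 334 + 14 = 348
2057-05-24: days before May = 31 + 28 + 31 + 30 = 120 (2057 is not a leap year); day of year = 120 + 24 = 144
Rest of 2053: 365 - 348 = 17
Full years 2054 (365), 2055 (365), 2056 (366): 1096
Total = 17 + 1096 + 144 = 1257

1257 days


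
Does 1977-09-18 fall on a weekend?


Anchor: Jan 1, 1977. With p = 1977 - 1 = 1976: (p + p//4 - p//100 + p//400) mod 7 = (1976 + 494 - 19 + 4) mod 7 = 2455 mod 7 = 5 -> Saturday (Mon=0 ... Sun=6)
Day of year: 261; offset = 260
Weekday index = (5 + 260) mod 7 = 6 -> Sunday
Weekend days: Saturday, Sunday

Yes


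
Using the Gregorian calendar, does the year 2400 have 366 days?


Gregorian leap year rule: divisible by 4, but not by 100, unless also by 400.
2400 is divisible by 400 -> leap year

Yes


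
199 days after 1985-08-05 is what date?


Start: 1985-08-05, add 199 days
August 1985 has 31 days: 31 - 5 = 26 days to August 31 -> 173 left
September 1985 has 30 days -> 143 left
October 1985 has 31 days -> 112 left
November 1985 has 30 days -> 82 left
December 1985 has 31 days -> 51 left
January 1986 has 31 days -> 20 left
February 1986: 20 <= 28 -> lands on February 20

Result: 1986-02-20


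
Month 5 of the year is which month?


Month 5 of 12

May


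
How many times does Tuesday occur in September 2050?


September 2050 has 30 days
Anchor: Jan 1, 2050. With p = 2050 - 1 = 2049: (p + p//4 - p//100 + p//400) mod 7 = (2049 + 512 - 20 + 5) mod 7 = 2546 mod 7 = 5 -> Saturday (Mon=0 ... Sun=6)
Days before September (Jan-Aug): 243; September 1 index = (5 + 243) mod 7 = 3 -> Thursday
First Tuesday is September 6
Tuesdays: 6, 13, 20, 27

4 Tuesdays


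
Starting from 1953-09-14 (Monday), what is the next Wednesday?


Current: Monday
Target: Wednesday
Days ahead: 2

Next Wednesday: 1953-09-16


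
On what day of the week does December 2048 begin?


Target: December 1, 2048
Anchor: Jan 1, 2048. With p = 2048 - 1 = 2047: (p + p//4 - p//100 + p//400) mod 7 = (2047 + 511 - 20 + 5) mod 7 = 2543 mod 7 = 2 -> Wednesday (Mon=0 ... Sun=6)
Days before December (Jan-Nov): 335 days
Weekday index = (2 + 335) mod 7 = 1

Tuesday


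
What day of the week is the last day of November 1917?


November 1917 has 30 days
Anchor: Jan 1, 1917. With p = 1917 - 1 = 1916: (p + p//4 - p//100 + p//400) mod 7 = (1916 + 479 - 19 + 4) mod 7 = 2380 mod 7 = 0 -> Monday (Mon=0 ... Sun=6)
Days before November (Jan-Oct): 304; November 1 index = (0 + 304) mod 7 = 3 -> Thursday
Last day offset: 30 - 1 = 29 days
Weekday index = (3 + 29) mod 7 = 4

Friday, November 30


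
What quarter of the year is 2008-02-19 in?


Month: February (month 2)
Q1: Jan-Mar, Q2: Apr-Jun, Q3: Jul-Sep, Q4: Oct-Dec

Q1


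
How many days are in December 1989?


December 1989

31 days


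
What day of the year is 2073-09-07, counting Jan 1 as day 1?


Date: September 7, 2073
Days in months 1 through 8: 243
Plus 7 days in September

Day of year: 250


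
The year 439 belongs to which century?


Century = (year - 1) // 100 + 1
= (439 - 1) // 100 + 1
= 438 // 100 + 1
= 4 + 1

5th century


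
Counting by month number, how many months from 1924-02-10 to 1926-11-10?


From February 1924 to November 1926
2 years * 12 = 24 months, plus 9 months = 33

33 months


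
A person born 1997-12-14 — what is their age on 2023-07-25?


Birth: 1997-12-14
Reference: 2023-07-25
Year difference: 2023 - 1997 = 26
Birthday not yet reached in 2023, subtract 1

25 years old


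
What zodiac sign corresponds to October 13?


Date: October 13
Conventional tropical zodiac dates: Libra from September 23 onward; Scorpio starts October 23
October 13 falls within the Libra range

Libra


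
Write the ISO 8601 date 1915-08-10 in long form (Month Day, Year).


ISO 1915-08-10 parses as year=1915, month=08, day=10
Month 8 -> August

August 10, 1915


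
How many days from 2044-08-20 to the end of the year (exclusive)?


Day of year: 233 of 366
Remaining = 366 - 233

133 days


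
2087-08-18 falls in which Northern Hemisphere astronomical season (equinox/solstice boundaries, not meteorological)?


Date: August 18
Astronomical Summer (approx.; exact equinox/solstice day varies by year): June 21 to September 21
August 18 falls within the Summer window

Summer


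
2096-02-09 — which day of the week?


Date: February 9, 2096
Anchor: Jan 1, 2096. With p = 2096 - 1 = 2095: (p + p//4 - p//100 + p//400) mod 7 = (2095 + 523 - 20 + 5) mod 7 = 2603 mod 7 = 6 -> Sunday (Mon=0 ... Sun=6)
Days before February (Jan): 31; offset = 31 + 9 - 1 = 39
Weekday index = (6 + 39) mod 7 = 3

Day of the week: Thursday


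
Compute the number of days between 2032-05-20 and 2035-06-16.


From 2032-05-20 to 2035-06-16
2032-05-20: days before May = 31 + 29 + 31 + 30 = 121 (2032 is a leap year); day of year = 121 + 20 = 141
2035-06-16: days before June = 31 + 28 + 31 + 30 + 31 = 151 (2035 is not a leap year); day of year = 151 + 16 = 167
Rest of 2032: 366 - 141 = 225
Full years 2033 (365), 2034 (365): 730
Total = 225 + 730 + 167 = 1122

1122 days


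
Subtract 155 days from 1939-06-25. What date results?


Start: 1939-06-25, subtract 155 days
Back 25 days from June 25 reaches May 31, 1939 -> 130 left
May 1939 has 31 days -> back to April 30, 1939 -> 99 left
April 1939 has 30 days -> back to March 31, 1939 -> 69 left
March 1939 has 31 days -> back to February 28, 1939 -> 38 left
February 1939 has 28 days -> back to January 31, 1939 -> 10 left
January 1939: 31 - 10 = 21 -> lands on January 21

Result: 1939-01-21


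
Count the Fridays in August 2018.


August 2018 has 31 days
Anchor: Jan 1, 2018. With p = 2018 - 1 = 2017: (p + p//4 - p//100 + p//400) mod 7 = (2017 + 504 - 20 + 5) mod 7 = 2506 mod 7 = 0 -> Monday (Mon=0 ... Sun=6)
Days before August (Jan-Jul): 212; August 1 index = (0 + 212) mod 7 = 2 -> Wednesday
First Friday is August 3
Fridays: 3, 10, 17, 24, 31

5 Fridays


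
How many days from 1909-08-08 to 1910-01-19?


From 1909-08-08 to 1910-01-19
1909-08-08: days before August = 31 + 28 + 31 + 30 + 31 + 30 + 31 = 212 (1909 is not a leap year); day of year = 212 + 8 = 220
1910-01-19: day of year = 19
Rest of 1909: 365 - 220 = 145
Total = 145 + 19 = 164

164 days


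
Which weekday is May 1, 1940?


Target: May 1, 1940
Anchor: Jan 1, 1940. With p = 1940 - 1 = 1939: (p + p//4 - p//100 + p//400) mod 7 = (1939 + 484 - 19 + 4) mod 7 = 2408 mod 7 = 0 -> Monday (Mon=0 ... Sun=6)
Days before May (Jan-Apr): 121 days
Weekday index = (0 + 121) mod 7 = 2

Wednesday


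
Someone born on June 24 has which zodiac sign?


Date: June 24
Conventional tropical zodiac dates: Cancer from June 21 onward; Leo starts July 23
June 24 falls within the Cancer range

Cancer


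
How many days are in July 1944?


July 1944

31 days


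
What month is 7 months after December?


December is month 12
12 + 7 = 19; wrap: 19 - 12 = 7

July


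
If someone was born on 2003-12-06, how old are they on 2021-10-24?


Birth: 2003-12-06
Reference: 2021-10-24
Year difference: 2021 - 2003 = 18
Birthday not yet reached in 2021, subtract 1

17 years old


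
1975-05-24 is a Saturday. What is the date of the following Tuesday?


Current: Saturday
Target: Tuesday
Days ahead: 3

Next Tuesday: 1975-05-27


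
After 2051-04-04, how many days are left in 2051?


Day of year: 94 of 365
Remaining = 365 - 94

271 days


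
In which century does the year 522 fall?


Century = (year - 1) // 100 + 1
= (522 - 1) // 100 + 1
= 521 // 100 + 1
= 5 + 1

6th century


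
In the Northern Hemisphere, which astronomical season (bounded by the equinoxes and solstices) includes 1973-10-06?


Date: October 6
Astronomical Autumn (approx.; exact equinox/solstice day varies by year): September 22 to December 20
October 6 falls within the Autumn window

Autumn


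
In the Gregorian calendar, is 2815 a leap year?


Gregorian leap year rule: divisible by 4, but not by 100, unless also by 400.
2815 is not divisible by 4 -> not a leap year

No


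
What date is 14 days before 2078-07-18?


Start: 2078-07-18, subtract 14 days
18 - 14 = 4 stays within July 2078

Result: 2078-07-04


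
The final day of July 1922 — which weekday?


July 1922 has 31 days
Anchor: Jan 1, 1922. With p = 1922 - 1 = 1921: (p + p//4 - p//100 + p//400) mod 7 = (1921 + 480 - 19 + 4) mod 7 = 2386 mod 7 = 6 -> Sunday (Mon=0 ... Sun=6)
Days before July (Jan-Jun): 181; July 1 index = (6 + 181) mod 7 = 5 -> Saturday
Last day offset: 31 - 1 = 30 days
Weekday index = (5 + 30) mod 7 = 0

Monday, July 31


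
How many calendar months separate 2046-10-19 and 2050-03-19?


From October 2046 to March 2050
4 years * 12 = 48 months, minus 7 months = 41

41 months


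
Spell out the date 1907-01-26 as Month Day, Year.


ISO 1907-01-26 parses as year=1907, month=01, day=26
Month 1 -> January

January 26, 1907


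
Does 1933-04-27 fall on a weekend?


Anchor: Jan 1, 1933. With p = 1933 - 1 = 1932: (p + p//4 - p//100 + p//400) mod 7 = (1932 + 483 - 19 + 4) mod 7 = 2400 mod 7 = 6 -> Sunday (Mon=0 ... Sun=6)
Day of year: 117; offset = 116
Weekday index = (6 + 116) mod 7 = 3 -> Thursday
Weekend days: Saturday, Sunday

No


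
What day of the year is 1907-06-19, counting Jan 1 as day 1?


Date: June 19, 1907
Days in months 1 through 5: 151
Plus 19 days in June

Day of year: 170


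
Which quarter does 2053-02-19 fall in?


Month: February (month 2)
Q1: Jan-Mar, Q2: Apr-Jun, Q3: Jul-Sep, Q4: Oct-Dec

Q1


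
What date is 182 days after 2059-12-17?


Start: 2059-12-17, add 182 days
December 2059 has 31 days: 31 - 17 = 14 days to December 31 -> 168 left
January 2060 has 31 days -> 137 left
February 2060 has 29 days -> 108 left
March 2060 has 31 days -> 77 left
April 2060 has 30 days -> 47 left
May 2060 has 31 days -> 16 left
June 2060: 16 <= 30 -> lands on June 16

Result: 2060-06-16


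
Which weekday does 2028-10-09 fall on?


Date: October 9, 2028
Anchor: Jan 1, 2028. With p = 2028 - 1 = 2027: (p + p//4 - p//100 + p//400) mod 7 = (2027 + 506 - 20 + 5) mod 7 = 2518 mod 7 = 5 -> Saturday (Mon=0 ... Sun=6)
Days before October (Jan-Sep): 274; offset = 274 + 9 - 1 = 282
Weekday index = (5 + 282) mod 7 = 0

Day of the week: Monday


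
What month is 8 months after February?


February is month 2
2 + 8 = 10

October


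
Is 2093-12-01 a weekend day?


Anchor: Jan 1, 2093. With p = 2093 - 1 = 2092: (p + p//4 - p//100 + p//400) mod 7 = (2092 + 523 - 20 + 5) mod 7 = 2600 mod 7 = 3 -> Thursday (Mon=0 ... Sun=6)
Day of year: 335; offset = 334
Weekday index = (3 + 334) mod 7 = 1 -> Tuesday
Weekend days: Saturday, Sunday

No


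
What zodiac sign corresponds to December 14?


Date: December 14
Conventional tropical zodiac dates: Sagittarius from November 22 onward; Capricorn starts December 22
December 14 falls within the Sagittarius range

Sagittarius


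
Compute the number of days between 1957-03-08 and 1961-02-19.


From 1957-03-08 to 1961-02-19
1957-03-08: days before March = 31 + 28 = 59 (1957 is not a leap year); day of year = 59 + 8 = 67
1961-02-19: days before February = 31; day of year = 31 + 19 = 50
Rest of 1957: 365 - 67 = 298
Full years 1958 (365), 1959 (365), 1960 (366): 1096
Total = 298 + 1096 + 50 = 1444

1444 days


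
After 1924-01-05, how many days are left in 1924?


Day of year: 5 of 366
Remaining = 366 - 5

361 days


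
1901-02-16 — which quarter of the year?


Month: February (month 2)
Q1: Jan-Mar, Q2: Apr-Jun, Q3: Jul-Sep, Q4: Oct-Dec

Q1


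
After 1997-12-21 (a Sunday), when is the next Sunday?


Current: Sunday
Target: Sunday
Days ahead: 7

Next Sunday: 1997-12-28


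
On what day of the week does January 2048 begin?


Target: January 1, 2048
Anchor: Jan 1, 2048. With p = 2048 - 1 = 2047: (p + p//4 - p//100 + p//400) mod 7 = (2047 + 511 - 20 + 5) mod 7 = 2543 mod 7 = 2 -> Wednesday (Mon=0 ... Sun=6)
Offset from anchor: 0 days
Weekday index = (2 + 0) mod 7 = 2

Wednesday


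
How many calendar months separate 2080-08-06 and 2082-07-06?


From August 2080 to July 2082
2 years * 12 = 24 months, minus 1 month = 23

23 months


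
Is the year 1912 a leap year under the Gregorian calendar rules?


Gregorian leap year rule: divisible by 4, but not by 100, unless also by 400.
1912 is divisible by 4 but not 100 -> leap year

Yes


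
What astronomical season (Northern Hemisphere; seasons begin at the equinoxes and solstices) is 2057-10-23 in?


Date: October 23
Astronomical Autumn (approx.; exact equinox/solstice day varies by year): September 22 to December 20
October 23 falls within the Autumn window

Autumn


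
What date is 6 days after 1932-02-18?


Start: 1932-02-18, add 6 days
February 1932 has 29 days; 18 + 6 = 24 stays within February

Result: 1932-02-24


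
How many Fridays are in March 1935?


March 1935 has 31 days
Anchor: Jan 1, 1935. With p = 1935 - 1 = 1934: (p + p//4 - p//100 + p//400) mod 7 = (1934 + 483 - 19 + 4) mod 7 = 2402 mod 7 = 1 -> Tuesday (Mon=0 ... Sun=6)
Days before March (Jan-Feb): 59; March 1 index = (1 + 59) mod 7 = 4 -> Friday
First Friday is March 1
Fridays: 1, 8, 15, 22, 29

5 Fridays


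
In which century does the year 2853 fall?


Century = (year - 1) // 100 + 1
= (2853 - 1) // 100 + 1
= 2852 // 100 + 1
= 28 + 1

29th century


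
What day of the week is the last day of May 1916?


May 1916 has 31 days
Anchor: Jan 1, 1916. With p = 1916 - 1 = 1915: (p + p//4 - p//100 + p//400) mod 7 = (1915 + 478 - 19 + 4) mod 7 = 2378 mod 7 = 5 -> Saturday (Mon=0 ... Sun=6)
Days before May (Jan-Apr): 121; May 1 index = (5 + 121) mod 7 = 0 -> Monday
Last day offset: 31 - 1 = 30 days
Weekday index = (0 + 30) mod 7 = 2

Wednesday, May 31


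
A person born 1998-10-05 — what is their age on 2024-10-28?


Birth: 1998-10-05
Reference: 2024-10-28
Year difference: 2024 - 1998 = 26

26 years old


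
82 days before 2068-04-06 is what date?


Start: 2068-04-06, subtract 82 days
Back 6 days from April 6 reaches March 31, 2068 -> 76 left
March 2068 has 31 days -> back to February 29, 2068 -> 45 left
February 2068 has 29 days -> back to January 31, 2068 -> 16 left
January 2068: 31 - 16 = 15 -> lands on January 15

Result: 2068-01-15


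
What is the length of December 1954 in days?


December 1954

31 days


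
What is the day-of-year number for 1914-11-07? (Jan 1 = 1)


Date: November 7, 1914
Days in months 1 through 10: 304
Plus 7 days in November

Day of year: 311


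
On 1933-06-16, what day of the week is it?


Date: June 16, 1933
Anchor: Jan 1, 1933. With p = 1933 - 1 = 1932: (p + p//4 - p//100 + p//400) mod 7 = (1932 + 483 - 19 + 4) mod 7 = 2400 mod 7 = 6 -> Sunday (Mon=0 ... Sun=6)
Days before June (Jan-May): 151; offset = 151 + 16 - 1 = 166
Weekday index = (6 + 166) mod 7 = 4

Day of the week: Friday
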